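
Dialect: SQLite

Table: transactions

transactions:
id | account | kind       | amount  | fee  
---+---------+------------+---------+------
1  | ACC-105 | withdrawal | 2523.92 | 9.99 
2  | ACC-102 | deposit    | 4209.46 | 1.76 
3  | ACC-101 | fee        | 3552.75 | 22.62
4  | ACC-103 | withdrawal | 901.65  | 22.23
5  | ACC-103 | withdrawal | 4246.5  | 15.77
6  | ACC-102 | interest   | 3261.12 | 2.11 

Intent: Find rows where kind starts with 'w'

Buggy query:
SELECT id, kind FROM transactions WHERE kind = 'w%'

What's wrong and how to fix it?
Bug: '=' compares the literal string including the % character; pattern matching needs LIKE

Fix: Use LIKE for wildcard pattern matching

Corrected query:
SELECT id, kind FROM transactions WHERE kind LIKE 'w%'

Result:
id | kind      
---+-----------
1  | withdrawal
4  | withdrawal
5  | withdrawal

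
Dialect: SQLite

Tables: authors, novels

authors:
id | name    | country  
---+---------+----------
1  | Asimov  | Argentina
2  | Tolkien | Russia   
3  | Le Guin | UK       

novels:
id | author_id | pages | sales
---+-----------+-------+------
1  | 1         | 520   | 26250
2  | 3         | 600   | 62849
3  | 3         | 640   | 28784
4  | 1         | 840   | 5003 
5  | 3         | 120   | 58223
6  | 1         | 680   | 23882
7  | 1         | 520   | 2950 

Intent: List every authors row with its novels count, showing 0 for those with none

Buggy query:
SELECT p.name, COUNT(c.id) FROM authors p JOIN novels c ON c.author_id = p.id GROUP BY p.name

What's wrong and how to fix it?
Bug: INNER JOIN drops authors rows that have no matching novels rows

Fix: Use LEFT JOIN so parents without children still appear (COUNT(c.id) gives 0)

Corrected query:
SELECT p.name, COUNT(c.id) FROM authors p LEFT JOIN novels c ON c.author_id = p.id GROUP BY p.name

Result:
name    | COUNT(c.id)
--------+------------
Asimov  | 4          
Le Guin | 3          
Tolkien | 0          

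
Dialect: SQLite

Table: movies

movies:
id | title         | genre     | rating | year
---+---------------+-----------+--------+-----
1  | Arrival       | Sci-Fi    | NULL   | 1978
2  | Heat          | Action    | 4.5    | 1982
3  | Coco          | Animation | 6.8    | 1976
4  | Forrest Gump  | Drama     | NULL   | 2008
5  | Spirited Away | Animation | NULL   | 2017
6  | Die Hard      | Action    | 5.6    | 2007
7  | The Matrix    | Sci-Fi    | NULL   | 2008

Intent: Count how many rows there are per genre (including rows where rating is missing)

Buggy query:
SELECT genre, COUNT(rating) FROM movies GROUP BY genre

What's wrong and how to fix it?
Bug: COUNT(rating) skips NULLs, so groups with missing rating are undercounted

Fix: Use COUNT(*) to count all rows regardless of NULL

Corrected query:
SELECT genre, COUNT(*) FROM movies GROUP BY genre

Result:
genre     | COUNT(*)
----------+---------
Action    | 2       
Animation | 2       
Drama     | 1       
Sci-Fi    | 2       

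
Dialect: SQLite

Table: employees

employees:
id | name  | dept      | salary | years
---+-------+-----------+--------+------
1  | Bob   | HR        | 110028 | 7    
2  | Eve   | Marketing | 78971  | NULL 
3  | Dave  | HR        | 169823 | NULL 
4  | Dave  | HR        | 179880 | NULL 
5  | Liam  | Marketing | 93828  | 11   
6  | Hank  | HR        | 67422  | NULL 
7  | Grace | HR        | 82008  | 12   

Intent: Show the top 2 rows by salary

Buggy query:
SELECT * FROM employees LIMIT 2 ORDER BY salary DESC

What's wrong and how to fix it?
Bug: LIMIT must come after ORDER BY

Fix: Sort with ORDER BY, then apply LIMIT

Corrected query:
SELECT * FROM employees ORDER BY salary DESC LIMIT 2

Result:
id | name | dept | salary | years
---+------+------+--------+------
4  | Dave | HR   | 179880 | NULL 
3  | Dave | HR   | 169823 | NULL 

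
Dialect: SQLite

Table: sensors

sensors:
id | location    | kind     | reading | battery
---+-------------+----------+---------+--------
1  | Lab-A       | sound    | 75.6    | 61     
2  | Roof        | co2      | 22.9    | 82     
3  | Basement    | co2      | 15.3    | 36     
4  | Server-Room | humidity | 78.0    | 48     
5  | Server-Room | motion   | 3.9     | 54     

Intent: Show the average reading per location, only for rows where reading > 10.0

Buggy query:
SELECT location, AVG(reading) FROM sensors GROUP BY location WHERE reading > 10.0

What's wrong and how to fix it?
Bug: WHERE cannot follow GROUP BY

Fix: Move the WHERE clause before GROUP BY

Corrected query:
SELECT location, AVG(reading) FROM sensors WHERE reading > 10.0 GROUP BY location

Result:
location    | AVG(reading)
------------+-------------
Basement    | 15.3        
Lab-A       | 75.6        
Roof        | 22.9        
Server-Room | 78          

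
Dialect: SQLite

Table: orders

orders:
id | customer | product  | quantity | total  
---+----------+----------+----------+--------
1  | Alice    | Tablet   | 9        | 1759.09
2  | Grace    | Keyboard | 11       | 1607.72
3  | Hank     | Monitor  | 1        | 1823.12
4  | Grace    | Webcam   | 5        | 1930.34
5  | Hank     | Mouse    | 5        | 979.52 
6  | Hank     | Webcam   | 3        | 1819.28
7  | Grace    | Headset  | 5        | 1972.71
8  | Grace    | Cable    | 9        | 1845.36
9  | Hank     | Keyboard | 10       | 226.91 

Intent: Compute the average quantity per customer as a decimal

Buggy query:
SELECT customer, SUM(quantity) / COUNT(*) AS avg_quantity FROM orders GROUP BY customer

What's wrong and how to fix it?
Bug: SUM(quantity) and COUNT(*) are both integers; the division truncates the fractional part

Fix: Multiply by 1.0 (or CAST to REAL) to force floating-point division

Corrected query:
SELECT customer, SUM(quantity) * 1.0 / COUNT(*) AS avg_quantity FROM orders GROUP BY customer

Result:
customer | avg_quantity
---------+-------------
Alice    | 9           
Grace    | 7.5         
Hank     | 4.75        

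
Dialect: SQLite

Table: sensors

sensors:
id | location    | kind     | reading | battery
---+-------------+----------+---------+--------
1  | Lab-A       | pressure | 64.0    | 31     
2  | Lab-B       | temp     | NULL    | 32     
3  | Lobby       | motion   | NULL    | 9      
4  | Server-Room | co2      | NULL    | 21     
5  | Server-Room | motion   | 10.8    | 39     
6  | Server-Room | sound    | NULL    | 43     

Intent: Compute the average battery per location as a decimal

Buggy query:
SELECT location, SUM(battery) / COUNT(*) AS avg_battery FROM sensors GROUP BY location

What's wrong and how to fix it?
Bug: SUM(battery) and COUNT(*) are both integers; the division truncates the fractional part

Fix: Cast one side to REAL so the division keeps the fractional part

Corrected query:
SELECT location, SUM(battery) * 1.0 / COUNT(*) AS avg_battery FROM sensors GROUP BY location

Result:
location    | avg_battery
------------+------------
Lab-A       | 31         
Lab-B       | 32         
Lobby       | 9          
Server-Room | 34.333333  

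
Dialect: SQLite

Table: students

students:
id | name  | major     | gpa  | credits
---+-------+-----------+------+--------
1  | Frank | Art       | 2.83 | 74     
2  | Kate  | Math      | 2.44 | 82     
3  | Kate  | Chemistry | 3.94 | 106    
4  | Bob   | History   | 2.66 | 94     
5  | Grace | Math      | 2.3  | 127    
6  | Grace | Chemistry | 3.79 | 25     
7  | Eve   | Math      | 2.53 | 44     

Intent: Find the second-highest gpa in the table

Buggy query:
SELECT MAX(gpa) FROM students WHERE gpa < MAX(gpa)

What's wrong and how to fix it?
Bug: MAX(gpa) on the right of the comparison is an aggregate-in-WHERE error

Fix: Compute the overall MAX in a subquery, then take MAX of rows below it

Corrected query:
SELECT MAX(gpa) FROM students WHERE gpa < (SELECT MAX(gpa) FROM students)

Result:
MAX(gpa)
--------
3.79    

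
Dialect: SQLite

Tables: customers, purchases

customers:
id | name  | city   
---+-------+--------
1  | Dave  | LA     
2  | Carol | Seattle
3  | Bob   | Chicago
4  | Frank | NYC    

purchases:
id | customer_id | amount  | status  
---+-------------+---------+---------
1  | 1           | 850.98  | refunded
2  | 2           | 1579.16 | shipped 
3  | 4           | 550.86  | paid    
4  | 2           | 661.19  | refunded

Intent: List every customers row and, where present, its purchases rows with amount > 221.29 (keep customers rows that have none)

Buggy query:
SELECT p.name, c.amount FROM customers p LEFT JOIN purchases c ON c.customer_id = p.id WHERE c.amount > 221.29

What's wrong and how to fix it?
Bug: Filtering c.amount in WHERE discards the NULL rows produced by LEFT JOIN, turning it into an inner join

Fix: Put 'c.amount > 221.29' in the JOIN's ON clause instead of WHERE

Corrected query:
SELECT p.name, c.amount FROM customers p LEFT JOIN purchases c ON c.customer_id = p.id AND c.amount > 221.29

Result:
name  | amount 
------+--------
Dave  | 850.98 
Carol | 661.19 
Carol | 1579.16
Bob   | NULL   
Frank | 550.86 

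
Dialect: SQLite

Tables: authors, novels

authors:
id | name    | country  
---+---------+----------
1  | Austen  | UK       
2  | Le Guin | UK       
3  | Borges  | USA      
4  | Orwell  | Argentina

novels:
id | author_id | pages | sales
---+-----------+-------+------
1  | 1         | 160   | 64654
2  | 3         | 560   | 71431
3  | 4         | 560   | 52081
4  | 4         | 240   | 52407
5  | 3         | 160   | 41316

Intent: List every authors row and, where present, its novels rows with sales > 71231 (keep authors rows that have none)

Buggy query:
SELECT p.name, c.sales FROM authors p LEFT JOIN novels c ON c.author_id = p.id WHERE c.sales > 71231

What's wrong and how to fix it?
Bug: A WHERE condition on the right-hand table after LEFT JOIN drops unmatched parents

Fix: Put 'c.sales > 71231' in the JOIN's ON clause instead of WHERE

Corrected query:
SELECT p.name, c.sales FROM authors p LEFT JOIN novels c ON c.author_id = p.id AND c.sales > 71231

Result:
name    | sales
--------+------
Austen  | NULL 
Le Guin | NULL 
Borges  | 71431
Orwell  | NULL 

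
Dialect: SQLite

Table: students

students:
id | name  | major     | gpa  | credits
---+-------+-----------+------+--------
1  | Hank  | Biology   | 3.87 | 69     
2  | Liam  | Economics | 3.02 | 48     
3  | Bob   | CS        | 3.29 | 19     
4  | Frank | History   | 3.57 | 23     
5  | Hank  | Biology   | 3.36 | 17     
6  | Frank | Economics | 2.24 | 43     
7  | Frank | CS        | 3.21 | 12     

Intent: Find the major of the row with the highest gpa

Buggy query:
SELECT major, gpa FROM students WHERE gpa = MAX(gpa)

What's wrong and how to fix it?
Bug: WHERE is evaluated per row; an aggregate over the whole table isn't defined there

Fix: Use a subquery: WHERE gpa = (SELECT MAX(gpa) FROM students)

Corrected query:
SELECT major, gpa FROM students WHERE gpa = (SELECT MAX(gpa) FROM students)

Result:
major   | gpa 
--------+-----
Biology | 3.87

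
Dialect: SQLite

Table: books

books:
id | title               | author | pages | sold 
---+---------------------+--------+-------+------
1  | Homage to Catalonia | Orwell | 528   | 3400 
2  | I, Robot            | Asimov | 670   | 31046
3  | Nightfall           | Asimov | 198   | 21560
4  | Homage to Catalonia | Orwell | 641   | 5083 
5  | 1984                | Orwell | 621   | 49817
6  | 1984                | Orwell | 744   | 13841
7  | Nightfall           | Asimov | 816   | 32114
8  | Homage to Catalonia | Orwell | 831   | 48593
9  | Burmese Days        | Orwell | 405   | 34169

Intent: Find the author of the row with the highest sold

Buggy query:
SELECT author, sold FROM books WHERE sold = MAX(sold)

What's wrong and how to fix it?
Bug: WHERE is evaluated per row; an aggregate over the whole table isn't defined there

Fix: Use a subquery: WHERE sold = (SELECT MAX(sold) FROM books)

Corrected query:
SELECT author, sold FROM books WHERE sold = (SELECT MAX(sold) FROM books)

Result:
author | sold 
-------+------
Orwell | 49817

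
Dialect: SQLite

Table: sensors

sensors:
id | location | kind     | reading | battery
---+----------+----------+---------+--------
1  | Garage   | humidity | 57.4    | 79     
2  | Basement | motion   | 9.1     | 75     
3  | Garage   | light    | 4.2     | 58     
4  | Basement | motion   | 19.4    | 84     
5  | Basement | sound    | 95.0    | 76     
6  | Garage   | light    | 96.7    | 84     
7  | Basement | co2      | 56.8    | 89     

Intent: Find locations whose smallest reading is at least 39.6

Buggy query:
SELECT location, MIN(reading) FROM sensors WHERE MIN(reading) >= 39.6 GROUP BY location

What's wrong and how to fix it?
Bug: Aggregates like MIN are computed per group after WHERE runs

Fix: Use HAVING for the per-group MIN condition

Corrected query:
SELECT location, MIN(reading) FROM sensors GROUP BY location HAVING MIN(reading) >= 39.6

Result:
(no rows)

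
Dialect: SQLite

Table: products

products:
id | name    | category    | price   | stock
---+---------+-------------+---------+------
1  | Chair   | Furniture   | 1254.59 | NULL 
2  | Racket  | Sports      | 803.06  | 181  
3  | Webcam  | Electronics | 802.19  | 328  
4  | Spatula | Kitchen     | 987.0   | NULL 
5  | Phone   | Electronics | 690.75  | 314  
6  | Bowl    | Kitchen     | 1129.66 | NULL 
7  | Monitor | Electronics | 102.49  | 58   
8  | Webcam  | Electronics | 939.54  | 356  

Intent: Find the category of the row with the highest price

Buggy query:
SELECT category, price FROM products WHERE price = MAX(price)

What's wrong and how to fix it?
Bug: MAX(price) is an aggregate and cannot be used directly in WHERE

Fix: Use a subquery: WHERE price = (SELECT MAX(price) FROM products)

Corrected query:
SELECT category, price FROM products WHERE price = (SELECT MAX(price) FROM products)

Result:
category  | price  
----------+--------
Furniture | 1254.59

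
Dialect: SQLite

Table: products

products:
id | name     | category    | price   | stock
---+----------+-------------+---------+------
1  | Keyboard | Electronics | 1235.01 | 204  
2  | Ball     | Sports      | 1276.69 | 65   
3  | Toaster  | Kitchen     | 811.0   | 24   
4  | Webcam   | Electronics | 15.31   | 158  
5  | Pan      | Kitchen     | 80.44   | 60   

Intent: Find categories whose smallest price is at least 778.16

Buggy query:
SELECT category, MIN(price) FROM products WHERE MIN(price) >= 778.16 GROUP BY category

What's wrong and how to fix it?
Bug: MIN() in WHERE is a misuse of aggregate

Fix: Replace WHERE with HAVING after the GROUP BY

Corrected query:
SELECT category, MIN(price) FROM products GROUP BY category HAVING MIN(price) >= 778.16

Result:
category | MIN(price)
---------+-----------
Sports   | 1276.69   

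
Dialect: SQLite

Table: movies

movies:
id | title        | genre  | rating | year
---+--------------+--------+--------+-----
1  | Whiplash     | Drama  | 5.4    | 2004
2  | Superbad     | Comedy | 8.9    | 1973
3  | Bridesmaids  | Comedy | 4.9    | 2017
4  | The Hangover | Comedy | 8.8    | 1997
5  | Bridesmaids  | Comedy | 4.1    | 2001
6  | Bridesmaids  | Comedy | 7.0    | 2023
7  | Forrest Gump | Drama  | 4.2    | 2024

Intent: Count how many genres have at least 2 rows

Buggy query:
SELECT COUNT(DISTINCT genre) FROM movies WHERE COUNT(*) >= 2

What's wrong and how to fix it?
Bug: WHERE filters individual rows, not groups, so a group-level COUNT is invalid there

Fix: Use a subquery that GROUPs and filters with HAVING, then count its rows

Corrected query:
SELECT COUNT(*) FROM (SELECT genre FROM movies GROUP BY genre HAVING COUNT(*) >= 2)

Result:
COUNT(*)
--------
2       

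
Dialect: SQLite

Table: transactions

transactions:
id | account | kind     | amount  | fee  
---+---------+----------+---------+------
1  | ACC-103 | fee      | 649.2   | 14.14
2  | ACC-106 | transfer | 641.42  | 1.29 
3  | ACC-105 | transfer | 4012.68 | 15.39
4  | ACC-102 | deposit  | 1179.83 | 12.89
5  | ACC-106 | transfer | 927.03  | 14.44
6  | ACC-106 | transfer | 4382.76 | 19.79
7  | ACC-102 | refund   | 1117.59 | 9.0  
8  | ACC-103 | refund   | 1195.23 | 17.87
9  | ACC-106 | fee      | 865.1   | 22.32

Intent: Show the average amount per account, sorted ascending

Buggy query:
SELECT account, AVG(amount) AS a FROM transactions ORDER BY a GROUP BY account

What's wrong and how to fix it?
Bug: GROUP BY must precede ORDER BY

Fix: Reorder: SELECT … FROM … GROUP BY … ORDER BY …

Corrected query:
SELECT account, AVG(amount) AS a FROM transactions GROUP BY account ORDER BY a

Result:
account | a        
--------+----------
ACC-103 | 922.215  
ACC-102 | 1148.71  
ACC-106 | 1704.0775
ACC-105 | 4012.68  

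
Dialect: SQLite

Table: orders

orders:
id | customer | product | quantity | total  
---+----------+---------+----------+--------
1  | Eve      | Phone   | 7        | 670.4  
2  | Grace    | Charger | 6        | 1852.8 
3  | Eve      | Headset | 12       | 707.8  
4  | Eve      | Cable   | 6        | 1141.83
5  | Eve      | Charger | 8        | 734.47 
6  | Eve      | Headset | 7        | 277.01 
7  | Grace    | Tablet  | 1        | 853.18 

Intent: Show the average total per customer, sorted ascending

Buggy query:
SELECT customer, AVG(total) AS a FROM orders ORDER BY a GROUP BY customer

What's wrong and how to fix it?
Bug: ORDER BY appears before GROUP BY; SQL clause order requires GROUP BY first

Fix: Move ORDER BY to the end, after GROUP BY

Corrected query:
SELECT customer, AVG(total) AS a FROM orders GROUP BY customer ORDER BY a

Result:
customer | a      
---------+--------
Eve      | 706.302
Grace    | 1352.99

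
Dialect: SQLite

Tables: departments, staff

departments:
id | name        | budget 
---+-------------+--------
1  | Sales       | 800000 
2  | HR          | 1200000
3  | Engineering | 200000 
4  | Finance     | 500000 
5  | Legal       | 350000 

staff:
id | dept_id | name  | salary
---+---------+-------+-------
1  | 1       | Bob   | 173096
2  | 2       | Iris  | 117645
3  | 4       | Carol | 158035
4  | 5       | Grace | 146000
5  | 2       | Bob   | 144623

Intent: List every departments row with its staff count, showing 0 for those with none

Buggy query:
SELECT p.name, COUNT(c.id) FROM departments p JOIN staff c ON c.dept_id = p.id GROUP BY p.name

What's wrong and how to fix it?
Bug: An inner join excludes parents with zero children

Fix: Use LEFT JOIN so parents without children still appear (COUNT(c.id) gives 0)

Corrected query:
SELECT p.name, COUNT(c.id) FROM departments p LEFT JOIN staff c ON c.dept_id = p.id GROUP BY p.name

Result:
name        | COUNT(c.id)
------------+------------
Engineering | 0          
Finance     | 1          
HR          | 2          
Legal       | 1          
Sales       | 1          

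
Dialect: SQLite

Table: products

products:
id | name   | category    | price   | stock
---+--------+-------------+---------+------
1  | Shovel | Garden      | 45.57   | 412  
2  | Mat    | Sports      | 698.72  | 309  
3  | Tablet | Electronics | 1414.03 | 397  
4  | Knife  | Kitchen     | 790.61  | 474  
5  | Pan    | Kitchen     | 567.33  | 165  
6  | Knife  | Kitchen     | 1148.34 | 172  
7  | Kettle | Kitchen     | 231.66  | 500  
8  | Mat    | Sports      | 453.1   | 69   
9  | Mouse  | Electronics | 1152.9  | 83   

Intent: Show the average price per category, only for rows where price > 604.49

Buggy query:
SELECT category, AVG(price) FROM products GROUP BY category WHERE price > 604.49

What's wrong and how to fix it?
Bug: WHERE cannot follow GROUP BY

Fix: Place WHERE between FROM and GROUP BY

Corrected query:
SELECT category, AVG(price) FROM products WHERE price > 604.49 GROUP BY category

Result:
category    | AVG(price)
------------+-----------
Electronics | 1283.465  
Kitchen     | 969.475   
Sports      | 698.72    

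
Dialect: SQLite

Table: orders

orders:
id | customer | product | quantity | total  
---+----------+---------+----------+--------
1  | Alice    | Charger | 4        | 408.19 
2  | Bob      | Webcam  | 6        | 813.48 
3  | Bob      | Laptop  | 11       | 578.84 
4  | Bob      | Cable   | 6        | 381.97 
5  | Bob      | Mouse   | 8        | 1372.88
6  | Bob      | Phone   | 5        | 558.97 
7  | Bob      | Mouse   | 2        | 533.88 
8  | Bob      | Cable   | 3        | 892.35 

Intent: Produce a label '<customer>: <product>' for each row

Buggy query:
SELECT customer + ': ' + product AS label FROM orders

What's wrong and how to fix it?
Bug: SQLite uses || for string concatenation; + coerces text to numbers (yielding 0)

Fix: Replace + with || to concatenate text

Corrected query:
SELECT customer || ': ' || product AS label FROM orders

Result:
label         
--------------
Alice: Charger
Bob: Webcam   
Bob: Laptop   
Bob: Cable    
Bob: Mouse    
Bob: Phone    
Bob: Mouse    
Bob: Cable    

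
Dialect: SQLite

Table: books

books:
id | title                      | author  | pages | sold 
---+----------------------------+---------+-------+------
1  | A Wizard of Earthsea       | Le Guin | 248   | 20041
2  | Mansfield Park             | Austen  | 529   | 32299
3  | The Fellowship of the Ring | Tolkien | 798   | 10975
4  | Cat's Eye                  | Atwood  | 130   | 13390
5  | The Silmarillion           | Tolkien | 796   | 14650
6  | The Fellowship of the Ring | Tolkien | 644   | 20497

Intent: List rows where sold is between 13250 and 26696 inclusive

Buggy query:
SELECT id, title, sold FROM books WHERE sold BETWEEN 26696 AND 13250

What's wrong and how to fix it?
Bug: The bounds are reversed; BETWEEN a AND b requires a <= b to match anything

Fix: Write BETWEEN 13250 AND 26696

Corrected query:
SELECT id, title, sold FROM books WHERE sold BETWEEN 13250 AND 26696

Result:
id | title                      | sold 
---+----------------------------+------
1  | A Wizard of Earthsea       | 20041
4  | Cat's Eye                  | 13390
5  | The Silmarillion           | 14650
6  | The Fellowship of the Ring | 20497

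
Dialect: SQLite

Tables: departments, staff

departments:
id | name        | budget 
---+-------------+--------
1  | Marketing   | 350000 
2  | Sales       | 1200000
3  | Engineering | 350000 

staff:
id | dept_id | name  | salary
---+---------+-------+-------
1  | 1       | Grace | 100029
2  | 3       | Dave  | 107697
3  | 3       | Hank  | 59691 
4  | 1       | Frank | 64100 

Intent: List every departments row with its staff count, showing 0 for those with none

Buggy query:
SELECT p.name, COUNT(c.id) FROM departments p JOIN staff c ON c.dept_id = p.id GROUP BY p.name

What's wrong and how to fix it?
Bug: An inner join excludes parents with zero children

Fix: Use LEFT JOIN so parents without children still appear (COUNT(c.id) gives 0)

Corrected query:
SELECT p.name, COUNT(c.id) FROM departments p LEFT JOIN staff c ON c.dept_id = p.id GROUP BY p.name

Result:
name        | COUNT(c.id)
------------+------------
Engineering | 2          
Marketing   | 2          
Sales       | 0          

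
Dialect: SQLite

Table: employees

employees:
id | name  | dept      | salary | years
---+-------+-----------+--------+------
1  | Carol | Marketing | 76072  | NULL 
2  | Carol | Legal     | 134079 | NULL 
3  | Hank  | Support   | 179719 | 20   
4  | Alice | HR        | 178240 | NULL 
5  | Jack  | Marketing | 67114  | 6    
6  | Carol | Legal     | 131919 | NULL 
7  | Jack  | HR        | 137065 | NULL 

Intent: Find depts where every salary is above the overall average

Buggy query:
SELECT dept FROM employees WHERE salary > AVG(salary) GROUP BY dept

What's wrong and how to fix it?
Bug: WHERE evaluates per row before aggregation, so AVG() is unavailable

Fix: Use a subquery for AVG and a HAVING MIN(...) filter so the condition holds for every row in the group

Corrected query:
SELECT dept FROM employees GROUP BY dept HAVING MIN(salary) > (SELECT AVG(salary) FROM employees)

Result:
dept   
-------
HR     
Legal  
Support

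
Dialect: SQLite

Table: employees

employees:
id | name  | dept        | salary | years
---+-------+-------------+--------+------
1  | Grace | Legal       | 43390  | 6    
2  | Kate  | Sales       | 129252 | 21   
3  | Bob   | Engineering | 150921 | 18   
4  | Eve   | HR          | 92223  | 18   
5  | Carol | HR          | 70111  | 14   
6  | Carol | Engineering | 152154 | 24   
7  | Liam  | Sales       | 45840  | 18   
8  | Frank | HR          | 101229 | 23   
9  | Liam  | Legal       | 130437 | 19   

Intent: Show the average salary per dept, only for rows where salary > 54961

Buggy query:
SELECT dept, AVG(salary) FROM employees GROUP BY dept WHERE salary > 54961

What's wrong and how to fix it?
Bug: Row-level WHERE must come before GROUP BY in the clause order

Fix: Move the WHERE clause before GROUP BY

Corrected query:
SELECT dept, AVG(salary) FROM employees WHERE salary > 54961 GROUP BY dept

Result:
dept        | AVG(salary) 
------------+-------------
Engineering | 151537.5    
HR          | 87854.333333
Legal       | 130437      
Sales       | 129252      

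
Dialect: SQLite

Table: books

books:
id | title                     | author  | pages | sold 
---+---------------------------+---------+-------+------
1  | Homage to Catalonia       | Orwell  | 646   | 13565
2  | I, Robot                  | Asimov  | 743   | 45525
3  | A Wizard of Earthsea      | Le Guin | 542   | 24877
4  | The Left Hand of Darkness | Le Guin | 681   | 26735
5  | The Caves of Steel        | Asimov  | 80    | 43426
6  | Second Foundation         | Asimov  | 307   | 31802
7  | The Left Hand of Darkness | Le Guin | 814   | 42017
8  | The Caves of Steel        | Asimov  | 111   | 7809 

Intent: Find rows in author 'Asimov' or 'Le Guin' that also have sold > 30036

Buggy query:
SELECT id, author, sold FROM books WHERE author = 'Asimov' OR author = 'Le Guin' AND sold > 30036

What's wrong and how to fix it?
Bug: AND binds tighter than OR, so this parses as author = 'Asimov' OR (author = 'Le Guin' AND sold > 30036)

Fix: Add parentheses around the OR so the AND applies to both alternatives

Corrected query:
SELECT id, author, sold FROM books WHERE (author = 'Asimov' OR author = 'Le Guin') AND sold > 30036

Result:
id | author  | sold 
---+---------+------
2  | Asimov  | 45525
5  | Asimov  | 43426
6  | Asimov  | 31802
7  | Le Guin | 42017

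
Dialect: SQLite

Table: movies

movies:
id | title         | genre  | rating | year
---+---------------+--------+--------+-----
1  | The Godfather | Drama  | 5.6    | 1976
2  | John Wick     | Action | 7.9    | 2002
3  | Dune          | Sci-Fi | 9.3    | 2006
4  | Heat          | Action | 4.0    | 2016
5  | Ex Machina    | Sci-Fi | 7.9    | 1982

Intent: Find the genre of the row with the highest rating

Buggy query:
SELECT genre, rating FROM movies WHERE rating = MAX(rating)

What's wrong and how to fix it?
Bug: WHERE is evaluated per row; an aggregate over the whole table isn't defined there

Fix: Wrap MAX in a scalar subquery so WHERE compares against a single value

Corrected query:
SELECT genre, rating FROM movies WHERE rating = (SELECT MAX(rating) FROM movies)

Result:
genre  | rating
-------+-------
Sci-Fi | 9.3   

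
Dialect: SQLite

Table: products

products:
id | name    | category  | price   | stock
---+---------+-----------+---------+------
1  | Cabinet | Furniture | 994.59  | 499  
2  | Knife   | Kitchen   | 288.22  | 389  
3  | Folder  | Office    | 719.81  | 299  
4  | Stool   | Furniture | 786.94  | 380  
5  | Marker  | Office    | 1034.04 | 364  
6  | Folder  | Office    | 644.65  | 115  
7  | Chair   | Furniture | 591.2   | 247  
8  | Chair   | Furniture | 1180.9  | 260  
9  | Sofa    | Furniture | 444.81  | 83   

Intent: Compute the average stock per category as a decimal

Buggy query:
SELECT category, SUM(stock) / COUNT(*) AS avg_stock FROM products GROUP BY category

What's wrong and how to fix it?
Bug: SUM(stock) and COUNT(*) are both integers; the division truncates the fractional part

Fix: Multiply by 1.0 (or CAST to REAL) to force floating-point division

Corrected query:
SELECT category, SUM(stock) * 1.0 / COUNT(*) AS avg_stock FROM products GROUP BY category

Result:
category  | avg_stock 
----------+-----------
Furniture | 293.8     
Kitchen   | 389       
Office    | 259.333333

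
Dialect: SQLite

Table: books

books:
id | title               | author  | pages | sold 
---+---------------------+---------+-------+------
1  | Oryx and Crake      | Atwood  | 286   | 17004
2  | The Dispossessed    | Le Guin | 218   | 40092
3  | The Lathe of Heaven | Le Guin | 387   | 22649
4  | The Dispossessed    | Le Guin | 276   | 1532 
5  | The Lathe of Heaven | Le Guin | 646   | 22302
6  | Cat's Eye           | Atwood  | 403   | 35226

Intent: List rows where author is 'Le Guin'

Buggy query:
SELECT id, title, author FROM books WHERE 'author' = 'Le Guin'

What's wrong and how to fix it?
Bug: 'author' in single quotes is a string literal, not the column; the comparison is literal-vs-literal and never true

Fix: Reference the column as author without single quotes

Corrected query:
SELECT id, title, author FROM books WHERE author = 'Le Guin'

Result:
id | title               | author 
---+---------------------+--------
2  | The Dispossessed    | Le Guin
3  | The Lathe of Heaven | Le Guin
4  | The Dispossessed    | Le Guin
5  | The Lathe of Heaven | Le Guin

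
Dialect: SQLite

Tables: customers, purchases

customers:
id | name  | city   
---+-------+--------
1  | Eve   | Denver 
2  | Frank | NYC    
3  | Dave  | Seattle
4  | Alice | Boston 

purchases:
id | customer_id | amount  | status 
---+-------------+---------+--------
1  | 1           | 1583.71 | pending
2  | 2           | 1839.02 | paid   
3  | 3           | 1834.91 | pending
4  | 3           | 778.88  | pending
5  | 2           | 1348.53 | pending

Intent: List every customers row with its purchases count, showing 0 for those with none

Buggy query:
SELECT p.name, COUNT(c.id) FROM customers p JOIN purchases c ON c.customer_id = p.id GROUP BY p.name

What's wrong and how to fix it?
Bug: INNER JOIN drops customers rows that have no matching purchases rows

Fix: Use LEFT JOIN so parents without children still appear (COUNT(c.id) gives 0)

Corrected query:
SELECT p.name, COUNT(c.id) FROM customers p LEFT JOIN purchases c ON c.customer_id = p.id GROUP BY p.name

Result:
name  | COUNT(c.id)
------+------------
Alice | 0          
Dave  | 2          
Eve   | 1          
Frank | 2          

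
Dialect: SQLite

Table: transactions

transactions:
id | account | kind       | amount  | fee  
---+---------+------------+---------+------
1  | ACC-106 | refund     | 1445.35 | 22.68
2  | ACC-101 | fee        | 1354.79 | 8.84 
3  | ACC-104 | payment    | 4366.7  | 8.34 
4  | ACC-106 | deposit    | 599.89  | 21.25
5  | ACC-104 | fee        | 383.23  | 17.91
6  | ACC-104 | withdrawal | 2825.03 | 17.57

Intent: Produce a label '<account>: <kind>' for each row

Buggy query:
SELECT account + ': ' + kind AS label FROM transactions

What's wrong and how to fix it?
Bug: '+' is numeric addition; on text columns SQLite converts them to 0 instead of concatenating

Fix: Use the || operator for string concatenation

Corrected query:
SELECT account || ': ' || kind AS label FROM transactions

Result:
label              
-------------------
ACC-106: refund    
ACC-101: fee       
ACC-104: payment   
ACC-106: deposit   
ACC-104: fee       
ACC-104: withdrawal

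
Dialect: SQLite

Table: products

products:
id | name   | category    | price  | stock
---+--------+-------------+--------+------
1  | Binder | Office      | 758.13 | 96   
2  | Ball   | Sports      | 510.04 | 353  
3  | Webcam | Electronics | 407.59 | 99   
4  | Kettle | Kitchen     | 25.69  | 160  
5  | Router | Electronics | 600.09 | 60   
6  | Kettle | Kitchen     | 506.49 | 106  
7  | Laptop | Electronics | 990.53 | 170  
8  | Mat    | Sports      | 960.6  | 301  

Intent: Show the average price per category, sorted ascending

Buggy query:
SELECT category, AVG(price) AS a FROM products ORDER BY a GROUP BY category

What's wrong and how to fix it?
Bug: ORDER BY appears before GROUP BY; SQL clause order requires GROUP BY first

Fix: Move ORDER BY to the end, after GROUP BY

Corrected query:
SELECT category, AVG(price) AS a FROM products GROUP BY category ORDER BY a

Result:
category    | a     
------------+-------
Kitchen     | 266.09
Electronics | 666.07
Sports      | 735.32
Office      | 758.13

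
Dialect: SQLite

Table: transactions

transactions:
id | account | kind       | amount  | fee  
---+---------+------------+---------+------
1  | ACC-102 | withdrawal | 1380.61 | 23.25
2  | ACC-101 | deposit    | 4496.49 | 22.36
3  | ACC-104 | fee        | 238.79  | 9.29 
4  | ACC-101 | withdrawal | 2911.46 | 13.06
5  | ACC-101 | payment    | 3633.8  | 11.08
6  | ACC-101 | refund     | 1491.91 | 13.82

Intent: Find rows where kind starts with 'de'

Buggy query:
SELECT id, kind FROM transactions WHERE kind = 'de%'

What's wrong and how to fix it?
Bug: '=' compares the literal string including the % character; pattern matching needs LIKE

Fix: Replace '=' with LIKE so 'de%' is treated as a pattern

Corrected query:
SELECT id, kind FROM transactions WHERE kind LIKE 'de%'

Result:
id | kind   
---+--------
2  | deposit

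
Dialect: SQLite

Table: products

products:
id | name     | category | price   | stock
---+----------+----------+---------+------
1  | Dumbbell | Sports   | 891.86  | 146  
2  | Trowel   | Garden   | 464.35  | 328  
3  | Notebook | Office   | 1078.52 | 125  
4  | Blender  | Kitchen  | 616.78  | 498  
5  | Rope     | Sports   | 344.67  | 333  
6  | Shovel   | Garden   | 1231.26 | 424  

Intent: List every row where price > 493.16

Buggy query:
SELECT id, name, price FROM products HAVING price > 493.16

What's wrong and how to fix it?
Bug: This is a non-aggregate query (no GROUP BY, no aggregates), so in SQLite the HAVING clause is invalid here; a row-level condition belongs in WHERE

Fix: Use WHERE for row-level filtering

Corrected query:
SELECT id, name, price FROM products WHERE price > 493.16

Result:
id | name     | price  
---+----------+--------
1  | Dumbbell | 891.86 
3  | Notebook | 1078.52
4  | Blender  | 616.78 
6  | Shovel   | 1231.26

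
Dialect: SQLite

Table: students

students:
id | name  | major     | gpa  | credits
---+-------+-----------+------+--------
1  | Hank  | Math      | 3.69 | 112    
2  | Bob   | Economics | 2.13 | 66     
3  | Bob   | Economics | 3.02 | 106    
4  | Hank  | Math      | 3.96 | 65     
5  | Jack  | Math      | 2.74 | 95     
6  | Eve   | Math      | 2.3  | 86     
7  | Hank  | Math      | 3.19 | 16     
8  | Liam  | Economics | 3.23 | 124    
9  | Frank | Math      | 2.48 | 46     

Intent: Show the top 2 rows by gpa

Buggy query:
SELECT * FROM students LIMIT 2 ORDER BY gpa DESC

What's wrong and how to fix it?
Bug: ORDER BY cannot follow LIMIT; LIMIT is the final clause

Fix: Sort with ORDER BY, then apply LIMIT

Corrected query:
SELECT * FROM students ORDER BY gpa DESC LIMIT 2

Result:
id | name | major | gpa  | credits
---+------+-------+------+--------
4  | Hank | Math  | 3.96 | 65     
1  | Hank | Math  | 3.69 | 112    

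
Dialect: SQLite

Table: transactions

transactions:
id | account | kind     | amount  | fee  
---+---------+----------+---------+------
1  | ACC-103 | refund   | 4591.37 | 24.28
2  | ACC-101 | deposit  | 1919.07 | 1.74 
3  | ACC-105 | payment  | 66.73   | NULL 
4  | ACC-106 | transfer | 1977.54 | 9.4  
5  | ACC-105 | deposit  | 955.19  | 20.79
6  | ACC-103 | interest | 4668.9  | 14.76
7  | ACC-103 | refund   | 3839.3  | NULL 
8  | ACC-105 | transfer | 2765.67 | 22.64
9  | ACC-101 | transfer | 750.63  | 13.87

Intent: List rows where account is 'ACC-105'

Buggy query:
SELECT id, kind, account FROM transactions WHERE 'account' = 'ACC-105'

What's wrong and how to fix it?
Bug: Single quotes denote string literals in SQL; the column name is being compared as a constant string

Fix: Remove the quotes around the column name (or use double quotes for an identifier)

Corrected query:
SELECT id, kind, account FROM transactions WHERE account = 'ACC-105'

Result:
id | kind     | account
---+----------+--------
3  | payment  | ACC-105
5  | deposit  | ACC-105
8  | transfer | ACC-105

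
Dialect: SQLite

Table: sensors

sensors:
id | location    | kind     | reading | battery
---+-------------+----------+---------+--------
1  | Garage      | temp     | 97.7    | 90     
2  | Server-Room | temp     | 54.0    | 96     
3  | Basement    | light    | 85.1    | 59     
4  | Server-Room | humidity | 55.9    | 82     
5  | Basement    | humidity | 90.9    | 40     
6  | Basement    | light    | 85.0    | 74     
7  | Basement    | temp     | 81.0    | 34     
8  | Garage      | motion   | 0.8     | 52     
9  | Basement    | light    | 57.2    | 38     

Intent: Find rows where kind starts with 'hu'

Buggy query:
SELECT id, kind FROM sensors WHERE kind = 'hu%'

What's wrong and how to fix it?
Bug: Wildcards only work with LIKE; '=' treats '%' as a literal character

Fix: Replace '=' with LIKE so 'hu%' is treated as a pattern

Corrected query:
SELECT id, kind FROM sensors WHERE kind LIKE 'hu%'

Result:
id | kind    
---+---------
4  | humidity
5  | humidity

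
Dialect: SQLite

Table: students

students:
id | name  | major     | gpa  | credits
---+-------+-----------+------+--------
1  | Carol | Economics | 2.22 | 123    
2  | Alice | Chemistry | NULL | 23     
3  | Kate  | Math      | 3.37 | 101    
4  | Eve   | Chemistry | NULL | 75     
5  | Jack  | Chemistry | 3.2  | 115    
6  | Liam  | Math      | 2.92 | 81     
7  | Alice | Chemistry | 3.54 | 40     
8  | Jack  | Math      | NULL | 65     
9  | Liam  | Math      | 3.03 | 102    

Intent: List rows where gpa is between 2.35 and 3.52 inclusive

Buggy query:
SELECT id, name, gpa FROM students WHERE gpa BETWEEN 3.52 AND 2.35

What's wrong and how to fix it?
Bug: The bounds are reversed; BETWEEN a AND b requires a <= b to match anything

Fix: Swap the bounds so the smaller value comes first

Corrected query:
SELECT id, name, gpa FROM students WHERE gpa BETWEEN 2.35 AND 3.52

Result:
id | name | gpa 
---+------+-----
3  | Kate | 3.37
5  | Jack | 3.2 
6  | Liam | 2.92
9  | Liam | 3.03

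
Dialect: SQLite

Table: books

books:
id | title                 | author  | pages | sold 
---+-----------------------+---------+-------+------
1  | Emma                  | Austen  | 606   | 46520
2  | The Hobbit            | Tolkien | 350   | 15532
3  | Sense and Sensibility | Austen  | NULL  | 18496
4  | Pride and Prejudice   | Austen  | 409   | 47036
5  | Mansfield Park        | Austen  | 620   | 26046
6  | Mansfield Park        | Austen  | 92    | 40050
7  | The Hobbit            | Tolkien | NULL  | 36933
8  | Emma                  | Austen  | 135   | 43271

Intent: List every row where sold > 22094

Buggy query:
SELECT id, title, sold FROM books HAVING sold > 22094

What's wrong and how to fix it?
Bug: HAVING filters the output of aggregation, but this query has no GROUP BY and no aggregate functions, so SQLite rejects it (HAVING clause on a non-aggregate query); the condition here is per row

Fix: Replace HAVING with WHERE since the condition applies to individual rows

Corrected query:
SELECT id, title, sold FROM books WHERE sold > 22094

Result:
id | title               | sold 
---+---------------------+------
1  | Emma                | 46520
4  | Pride and Prejudice | 47036
5  | Mansfield Park      | 26046
6  | Mansfield Park      | 40050
7  | The Hobbit          | 36933
8  | Emma                | 43271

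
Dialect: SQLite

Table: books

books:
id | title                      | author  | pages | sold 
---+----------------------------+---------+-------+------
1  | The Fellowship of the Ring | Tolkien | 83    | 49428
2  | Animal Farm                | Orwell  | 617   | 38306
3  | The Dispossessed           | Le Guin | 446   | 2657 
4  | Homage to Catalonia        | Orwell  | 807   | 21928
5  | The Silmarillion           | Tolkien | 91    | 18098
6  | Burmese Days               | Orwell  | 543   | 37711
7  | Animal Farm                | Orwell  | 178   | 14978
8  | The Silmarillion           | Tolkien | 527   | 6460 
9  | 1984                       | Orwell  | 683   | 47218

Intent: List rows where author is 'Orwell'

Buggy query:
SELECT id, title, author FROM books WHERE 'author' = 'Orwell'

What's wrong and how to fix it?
Bug: 'author' in single quotes is a string literal, not the column; the comparison is literal-vs-literal and never true

Fix: Reference the column as author without single quotes

Corrected query:
SELECT id, title, author FROM books WHERE author = 'Orwell'

Result:
id | title               | author
---+---------------------+-------
2  | Animal Farm         | Orwell
4  | Homage to Catalonia | Orwell
6  | Burmese Days        | Orwell
7  | Animal Farm         | Orwell
9  | 1984                | Orwell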